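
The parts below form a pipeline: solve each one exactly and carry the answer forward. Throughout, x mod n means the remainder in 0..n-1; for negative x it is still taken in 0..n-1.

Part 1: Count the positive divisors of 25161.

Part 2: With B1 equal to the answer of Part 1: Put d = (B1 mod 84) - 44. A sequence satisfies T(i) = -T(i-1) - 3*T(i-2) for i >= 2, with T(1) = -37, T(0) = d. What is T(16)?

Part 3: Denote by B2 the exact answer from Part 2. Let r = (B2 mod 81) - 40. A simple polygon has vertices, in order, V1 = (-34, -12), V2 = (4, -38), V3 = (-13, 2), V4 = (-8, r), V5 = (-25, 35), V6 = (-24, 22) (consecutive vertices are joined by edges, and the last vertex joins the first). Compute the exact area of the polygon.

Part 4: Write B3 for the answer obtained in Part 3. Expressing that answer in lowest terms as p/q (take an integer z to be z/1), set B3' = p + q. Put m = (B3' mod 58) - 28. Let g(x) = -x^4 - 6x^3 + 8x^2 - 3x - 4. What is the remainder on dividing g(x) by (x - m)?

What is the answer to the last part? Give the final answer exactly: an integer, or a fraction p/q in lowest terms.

-846978

Part 1: 25161 = 3 * 8387; number of divisors = (1+1) * (1+1) = 4; answer 4
Part 2: B1 = 4; d = -40; T(2) = -1*(-37) - 3*(-40) = 157; iterating: T(2)=157, T(3)=-46, T(4)=-425, T(5)=563, T(6)=712, T(7)=-2401, T(8)=265, T(9)=6938, T(10)=-7733, T(11)=-13081, T(12)=36280, T(13)=2963, T(14)=-111803, T(15)=102914, T(16)=232495; answer 232495
Part 3: B2 = 232495; r = -15; cross terms: (-34*-38 - 4*-12)=1340, (4*2 - -13*-38)=-486, (-13*-15 - -8*2)=211, (-8*35 - -25*-15)=-655, (-25*22 - -24*35)=290, (-24*-12 - -34*22)=1036; twice the area = |1736| = 1736; area = 868; answer 868
Part 4: B3 = 868; threaded value p + q = 869; m = 29; remainder = value at the root: -1*(29)^4 - 6*(29)^3 + 8*(29)^2 - 3*(29)^1 - 4 = (-707281) + (-146334) + (6728) + (-87) + (-4) = -846978; answer -846978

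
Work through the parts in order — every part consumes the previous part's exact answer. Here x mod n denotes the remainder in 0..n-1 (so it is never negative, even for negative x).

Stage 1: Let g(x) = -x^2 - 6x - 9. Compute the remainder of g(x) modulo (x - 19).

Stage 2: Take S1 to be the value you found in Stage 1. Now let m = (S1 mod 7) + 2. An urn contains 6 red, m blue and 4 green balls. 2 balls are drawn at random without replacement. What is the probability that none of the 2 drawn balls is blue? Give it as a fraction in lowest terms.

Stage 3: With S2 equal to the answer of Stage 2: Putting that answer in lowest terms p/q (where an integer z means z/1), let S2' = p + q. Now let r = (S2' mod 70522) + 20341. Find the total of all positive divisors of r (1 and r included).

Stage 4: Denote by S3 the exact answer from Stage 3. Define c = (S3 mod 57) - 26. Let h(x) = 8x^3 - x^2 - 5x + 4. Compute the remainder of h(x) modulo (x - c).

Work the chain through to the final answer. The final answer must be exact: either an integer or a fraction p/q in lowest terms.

-54

Stage 1: remainder = value at the root: -1*(19)^2 - 6*(19)^1 - 9 = (-361) + (-114) + (-9) = -484; answer -484
Stage 2: S1 = -484; m = 8; total draws C(18,2) = 153; favorable C(10,2) = 45; P = 5/17; answer 5/17
Stage 3: S2 = 5/17; threaded value p + q = 22; r = 20363; 20363 = 7 * 2909; sigma = (1 + 7) * (1 + 2909) = 8 * 2910 = 23280; answer 23280
Stage 4: S3 = 23280; c = -2; remainder = value at the root: 8*(-2)^3 - 1*(-2)^2 - 5*(-2)^1 + 4 = (-64) + (-4) + (10) + (4) = -54; answer -54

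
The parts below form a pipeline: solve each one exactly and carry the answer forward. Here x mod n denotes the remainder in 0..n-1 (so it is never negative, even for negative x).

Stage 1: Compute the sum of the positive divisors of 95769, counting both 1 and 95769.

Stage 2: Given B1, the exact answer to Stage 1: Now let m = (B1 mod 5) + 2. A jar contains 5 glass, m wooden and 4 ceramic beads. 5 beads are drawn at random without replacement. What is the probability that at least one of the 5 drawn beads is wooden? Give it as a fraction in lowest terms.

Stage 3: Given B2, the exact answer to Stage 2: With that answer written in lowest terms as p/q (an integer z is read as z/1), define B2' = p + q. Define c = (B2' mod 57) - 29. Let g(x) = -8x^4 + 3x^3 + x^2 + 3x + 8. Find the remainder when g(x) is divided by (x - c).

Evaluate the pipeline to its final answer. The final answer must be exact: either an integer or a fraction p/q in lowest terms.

-82922

Stage 1: 95769 = 3^3 * 3547; sigma = (1 + 3 + 9 + 27) * (1 + 3547) = 40 * 3548 = 141920; answer 141920
Stage 2: B1 = 141920; m = 2; total draws C(11,5) = 462; complement C(9,5) = 126; favorable 462 - 126 = 336; P = 8/11; answer 8/11
Stage 3: B2 = 8/11; threaded value p + q = 19; c = -10; remainder = value at the root: -8*(-10)^4 + 3*(-10)^3 + 1*(-10)^2 + 3*(-10)^1 + 8 = (-80000) + (-3000) + (100) + (-30) + (8) = -82922; answer -82922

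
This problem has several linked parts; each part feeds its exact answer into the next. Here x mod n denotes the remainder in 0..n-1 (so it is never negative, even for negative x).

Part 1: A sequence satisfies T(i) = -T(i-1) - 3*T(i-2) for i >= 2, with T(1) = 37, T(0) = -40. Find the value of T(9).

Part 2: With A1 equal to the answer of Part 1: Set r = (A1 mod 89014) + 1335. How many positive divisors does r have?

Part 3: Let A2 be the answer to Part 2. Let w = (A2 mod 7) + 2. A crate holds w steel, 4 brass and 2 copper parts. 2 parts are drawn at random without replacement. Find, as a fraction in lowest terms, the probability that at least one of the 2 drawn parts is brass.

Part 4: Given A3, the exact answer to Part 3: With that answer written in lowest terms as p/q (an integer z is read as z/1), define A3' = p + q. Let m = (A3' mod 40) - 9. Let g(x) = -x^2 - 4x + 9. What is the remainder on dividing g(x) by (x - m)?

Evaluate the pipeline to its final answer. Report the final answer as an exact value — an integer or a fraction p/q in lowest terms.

9

Part 1: T(2) = -1*(37) - 3*(-40) = 83; iterating: T(2)=83, T(3)=-194, T(4)=-55, T(5)=637, T(6)=-472, T(7)=-1439, T(8)=2855, T(9)=1462; answer 1462
Part 2: A1 = 1462; r = 2797; 2797 is prime, so its only divisors are 1 and 2797; count = 2; answer 2
Part 3: A2 = 2; w = 4; total draws C(10,2) = 45; complement C(6,2) = 15; favorable 45 - 15 = 30; P = 2/3; answer 2/3
Part 4: A3 = 2/3; threaded value p + q = 5; m = -4; remainder = value at the root: -1*(-4)^2 - 4*(-4)^1 + 9 = (-16) + (16) + (9) = 9; answer 9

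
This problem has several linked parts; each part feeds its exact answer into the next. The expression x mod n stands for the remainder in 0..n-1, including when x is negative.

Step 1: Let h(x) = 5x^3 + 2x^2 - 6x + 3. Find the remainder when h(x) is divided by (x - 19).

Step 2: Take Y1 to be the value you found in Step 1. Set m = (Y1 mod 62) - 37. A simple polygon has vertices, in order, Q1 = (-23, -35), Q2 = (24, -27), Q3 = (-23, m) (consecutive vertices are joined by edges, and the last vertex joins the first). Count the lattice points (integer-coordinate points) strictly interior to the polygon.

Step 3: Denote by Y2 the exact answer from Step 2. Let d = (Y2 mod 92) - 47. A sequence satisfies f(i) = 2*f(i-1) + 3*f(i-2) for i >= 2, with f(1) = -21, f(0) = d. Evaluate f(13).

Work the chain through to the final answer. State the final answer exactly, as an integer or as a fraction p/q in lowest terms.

-8768781

Step 1: remainder = value at the root: 5*(19)^3 + 2*(19)^2 - 6*(19)^1 + 3 = (34295) + (722) + (-114) + (3) = 34906; answer 34906
Step 2: Y1 = 34906; m = -37; cross terms: (-23*-27 - 24*-35)=1461, (24*-37 - -23*-27)=-1509, (-23*-35 - -23*-37)=-46; twice the area = |-94| = 94; area = 47; boundary points = 1 + 1 + 2 = 4; strictly interior points = area - boundary/2 + 1 = 46; answer 46
Step 3: Y2 = 46; d = -1; f(2) = 2*(-21) + 3*(-1) = -45; iterating: f(2)=-45, f(3)=-153, f(4)=-441, f(5)=-1341, f(6)=-4005, f(7)=-12033, f(8)=-36081, f(9)=-108261, f(10)=-324765, f(11)=-974313, f(12)=-2922921, f(13)=-8768781; answer -8768781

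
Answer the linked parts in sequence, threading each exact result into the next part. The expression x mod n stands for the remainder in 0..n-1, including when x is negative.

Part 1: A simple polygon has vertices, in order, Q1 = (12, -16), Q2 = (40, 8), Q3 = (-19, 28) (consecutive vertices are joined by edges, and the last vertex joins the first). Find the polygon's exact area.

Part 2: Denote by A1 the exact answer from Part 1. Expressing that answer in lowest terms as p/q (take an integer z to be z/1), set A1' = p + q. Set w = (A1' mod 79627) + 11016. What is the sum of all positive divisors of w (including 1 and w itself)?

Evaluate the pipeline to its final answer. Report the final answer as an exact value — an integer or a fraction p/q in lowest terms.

Part 1: cross terms: (12*8 - 40*-16)=736, (40*28 - -19*8)=1272, (-19*-16 - 12*28)=-32; twice the area = |1976| = 1976; area = 988; answer 988
Part 2: A1 = 988; threaded value p + q = 989; w = 12005; 12005 = 5 * 7^4; sigma = (1 + 5) * (1 + 7 + 49 + 343 + 2401) = 6 * 2801 = 16806; answer 16806

16806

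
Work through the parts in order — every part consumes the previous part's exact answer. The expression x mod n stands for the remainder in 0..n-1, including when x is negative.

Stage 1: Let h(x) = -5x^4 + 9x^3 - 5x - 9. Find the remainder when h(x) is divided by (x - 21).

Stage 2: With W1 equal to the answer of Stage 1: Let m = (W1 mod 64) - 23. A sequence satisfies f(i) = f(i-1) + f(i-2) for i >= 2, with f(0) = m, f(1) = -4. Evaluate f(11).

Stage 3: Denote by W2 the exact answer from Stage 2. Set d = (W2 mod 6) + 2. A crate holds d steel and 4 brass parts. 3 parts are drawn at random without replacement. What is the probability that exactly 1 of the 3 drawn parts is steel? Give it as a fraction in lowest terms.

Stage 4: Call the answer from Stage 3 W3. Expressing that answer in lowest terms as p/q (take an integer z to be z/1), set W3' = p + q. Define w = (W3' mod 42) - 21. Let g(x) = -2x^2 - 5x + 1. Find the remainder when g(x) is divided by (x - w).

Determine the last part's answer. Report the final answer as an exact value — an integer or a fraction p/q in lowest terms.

3

Stage 1: remainder = value at the root: -5*(21)^4 + 9*(21)^3 - 5*(21)^1 - 9 = (-972405) + (83349) + (-105) + (-9) = -889170; answer -889170
Stage 2: W1 = -889170; m = 23; f(2) = 1*(-4) + 1*(23) = 19; iterating: f(2)=19, f(3)=15, f(4)=34, f(5)=49, f(6)=83, f(7)=132, f(8)=215, f(9)=347, f(10)=562, f(11)=909; answer 909
Stage 3: W2 = 909; d = 5; total draws C(9,3) = 84; favorable C(5,1)*C(4,2) = 30; P = 5/14; answer 5/14
Stage 4: W3 = 5/14; threaded value p + q = 19; w = -2; remainder = value at the root: -2*(-2)^2 - 5*(-2)^1 + 1 = (-8) + (10) + (1) = 3; answer 3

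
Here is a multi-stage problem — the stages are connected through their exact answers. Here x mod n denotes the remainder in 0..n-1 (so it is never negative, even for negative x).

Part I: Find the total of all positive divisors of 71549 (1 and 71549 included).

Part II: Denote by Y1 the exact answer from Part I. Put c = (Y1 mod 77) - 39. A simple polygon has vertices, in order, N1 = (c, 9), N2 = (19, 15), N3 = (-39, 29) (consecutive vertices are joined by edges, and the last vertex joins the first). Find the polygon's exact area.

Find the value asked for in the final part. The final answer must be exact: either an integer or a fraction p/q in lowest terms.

Part I: 71549 is prime, so its only divisors are 1 and 71549; sigma = 1 + 71549 = 71550; answer 71550
Part II: Y1 = 71550; c = -22; cross terms: (-22*15 - 19*9)=-501, (19*29 - -39*15)=1136, (-39*9 - -22*29)=287; twice the area = |922| = 922; area = 461; answer 461

461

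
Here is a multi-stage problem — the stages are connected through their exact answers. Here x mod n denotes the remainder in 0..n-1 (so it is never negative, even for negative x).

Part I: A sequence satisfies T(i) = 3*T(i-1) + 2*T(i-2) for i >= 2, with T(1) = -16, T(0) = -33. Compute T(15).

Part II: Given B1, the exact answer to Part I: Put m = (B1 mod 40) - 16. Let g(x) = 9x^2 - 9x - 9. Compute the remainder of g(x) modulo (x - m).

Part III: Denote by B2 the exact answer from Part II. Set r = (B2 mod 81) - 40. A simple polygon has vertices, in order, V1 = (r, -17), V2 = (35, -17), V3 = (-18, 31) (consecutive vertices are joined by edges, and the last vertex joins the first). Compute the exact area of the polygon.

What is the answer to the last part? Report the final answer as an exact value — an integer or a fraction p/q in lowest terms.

Part I: T(2) = 3*(-16) + 2*(-33) = -114; iterating: T(2)=-114, T(3)=-374, T(4)=-1350, T(5)=-4798, T(6)=-17094, T(7)=-60878, T(8)=-216822, T(9)=-772222, T(10)=-2750310, T(11)=-9795374, T(12)=-34886742, T(13)=-124250974, T(14)=-442526406, T(15)=-1576081166; answer -1576081166
Part II: B1 = -1576081166; m = 18; remainder = value at the root: 9*(18)^2 - 9*(18)^1 - 9 = (2916) + (-162) + (-9) = 2745; answer 2745
Part III: B2 = 2745; r = 32; cross terms: (32*-17 - 35*-17)=51, (35*31 - -18*-17)=779, (-18*-17 - 32*31)=-686; twice the area = |144| = 144; area = 72; answer 72

72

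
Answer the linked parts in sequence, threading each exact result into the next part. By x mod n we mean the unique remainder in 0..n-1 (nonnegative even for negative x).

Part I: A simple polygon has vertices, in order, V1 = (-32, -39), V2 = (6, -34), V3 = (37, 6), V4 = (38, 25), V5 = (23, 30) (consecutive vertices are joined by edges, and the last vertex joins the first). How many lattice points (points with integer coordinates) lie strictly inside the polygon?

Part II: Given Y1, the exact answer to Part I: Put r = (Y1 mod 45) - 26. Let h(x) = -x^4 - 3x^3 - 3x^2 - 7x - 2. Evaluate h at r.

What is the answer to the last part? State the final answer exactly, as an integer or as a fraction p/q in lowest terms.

Part I: cross terms: (-32*-34 - 6*-39)=1322, (6*6 - 37*-34)=1294, (37*25 - 38*6)=697, (38*30 - 23*25)=565, (23*-39 - -32*30)=63; twice the area = |3941| = 3941; area = 3941/2; boundary points = 1 + 1 + 1 + 5 + 1 = 9; strictly interior points = area - boundary/2 + 1 = 1967; answer 1967
Part II: Y1 = 1967; r = 6; -1*(6)^4 - 3*(6)^3 - 3*(6)^2 - 7*(6)^1 - 2 = (-1296) + (-648) + (-108) + (-42) + (-2) = -2096; answer -2096

-2096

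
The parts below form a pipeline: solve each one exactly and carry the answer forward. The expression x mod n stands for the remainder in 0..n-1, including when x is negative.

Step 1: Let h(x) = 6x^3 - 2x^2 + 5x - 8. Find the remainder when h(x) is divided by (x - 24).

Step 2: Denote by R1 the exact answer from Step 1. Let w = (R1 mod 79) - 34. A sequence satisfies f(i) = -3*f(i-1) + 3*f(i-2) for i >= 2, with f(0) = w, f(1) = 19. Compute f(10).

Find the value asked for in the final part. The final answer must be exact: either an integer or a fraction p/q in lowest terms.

210681

Step 1: remainder = value at the root: 6*(24)^3 - 2*(24)^2 + 5*(24)^1 - 8 = (82944) + (-1152) + (120) + (-8) = 81904; answer 81904
Step 2: R1 = 81904; w = 26; f(2) = -3*(19) + 3*(26) = 21; iterating: f(2)=21, f(3)=-6, f(4)=81, f(5)=-261, f(6)=1026, f(7)=-3861, f(8)=14661, f(9)=-55566, f(10)=210681; answer 210681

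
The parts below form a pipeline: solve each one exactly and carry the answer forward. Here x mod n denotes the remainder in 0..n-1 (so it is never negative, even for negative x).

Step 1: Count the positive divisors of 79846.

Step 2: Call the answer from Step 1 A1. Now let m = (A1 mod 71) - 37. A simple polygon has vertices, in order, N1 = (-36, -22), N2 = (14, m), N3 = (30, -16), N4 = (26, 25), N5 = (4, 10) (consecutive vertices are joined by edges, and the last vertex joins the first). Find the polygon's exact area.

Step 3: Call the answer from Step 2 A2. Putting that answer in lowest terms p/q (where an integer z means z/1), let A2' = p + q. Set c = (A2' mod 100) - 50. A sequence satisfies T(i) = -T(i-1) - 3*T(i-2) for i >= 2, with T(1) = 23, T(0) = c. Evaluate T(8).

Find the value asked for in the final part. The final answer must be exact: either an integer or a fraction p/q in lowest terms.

Step 1: 79846 = 2 * 13 * 37 * 83; number of divisors = (1+1) * (1+1) * (1+1) * (1+1) = 16; answer 16
Step 2: A1 = 16; m = -21; cross terms: (-36*-21 - 14*-22)=1064, (14*-16 - 30*-21)=406, (30*25 - 26*-16)=1166, (26*10 - 4*25)=160, (4*-22 - -36*10)=272; twice the area = |3068| = 3068; area = 1534; answer 1534
Step 3: A2 = 1534; threaded value p + q = 1535; c = -15; T(2) = -1*(23) - 3*(-15) = 22; iterating: T(2)=22, T(3)=-91, T(4)=25, T(5)=248, T(6)=-323, T(7)=-421, T(8)=1390; answer 1390

1390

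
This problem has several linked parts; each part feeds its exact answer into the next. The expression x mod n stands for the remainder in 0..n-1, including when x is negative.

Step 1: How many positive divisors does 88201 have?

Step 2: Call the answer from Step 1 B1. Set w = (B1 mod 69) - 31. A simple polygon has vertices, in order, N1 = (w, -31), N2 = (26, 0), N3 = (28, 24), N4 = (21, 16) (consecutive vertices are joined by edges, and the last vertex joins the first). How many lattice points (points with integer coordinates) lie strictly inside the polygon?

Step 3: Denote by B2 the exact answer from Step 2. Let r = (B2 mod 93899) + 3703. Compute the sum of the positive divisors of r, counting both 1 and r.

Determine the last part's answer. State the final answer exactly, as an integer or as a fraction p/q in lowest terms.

4680

Step 1: 88201 = 193 * 457; number of divisors = (1+1) * (1+1) = 4; answer 4
Step 2: B1 = 4; w = -27; cross terms: (-27*0 - 26*-31)=806, (26*24 - 28*0)=624, (28*16 - 21*24)=-56, (21*-31 - -27*16)=-219; twice the area = |1155| = 1155; area = 1155/2; boundary points = 1 + 2 + 1 + 1 = 5; strictly interior points = area - boundary/2 + 1 = 576; answer 576
Step 3: B2 = 576; r = 4279; 4279 = 11 * 389; sigma = (1 + 11) * (1 + 389) = 12 * 390 = 4680; answer 4680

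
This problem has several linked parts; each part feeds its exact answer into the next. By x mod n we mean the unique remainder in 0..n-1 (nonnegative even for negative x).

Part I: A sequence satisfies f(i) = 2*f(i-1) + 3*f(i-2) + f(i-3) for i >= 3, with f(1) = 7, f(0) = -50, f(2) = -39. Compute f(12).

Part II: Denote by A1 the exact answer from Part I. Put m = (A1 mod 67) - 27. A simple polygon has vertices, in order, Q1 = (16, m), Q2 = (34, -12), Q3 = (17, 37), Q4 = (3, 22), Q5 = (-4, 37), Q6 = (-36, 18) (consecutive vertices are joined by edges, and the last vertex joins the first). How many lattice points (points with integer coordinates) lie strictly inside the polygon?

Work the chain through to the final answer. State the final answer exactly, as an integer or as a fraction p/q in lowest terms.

Part I: f(3) = 2*(-39) + 3*(7) + 1*(-50) = -107; iterating: f(3)=-107, f(4)=-324, f(5)=-1008, f(6)=-3095, f(7)=-9538, f(8)=-29369, f(9)=-90447, f(10)=-278539, f(11)=-857788, f(12)=-2641640; answer -2641640
Part II: A1 = -2641640; m = 9; cross terms: (16*-12 - 34*9)=-498, (34*37 - 17*-12)=1462, (17*22 - 3*37)=263, (3*37 - -4*22)=199, (-4*18 - -36*37)=1260, (-36*9 - 16*18)=-612; twice the area = |2074| = 2074; area = 1037; boundary points = 3 + 1 + 1 + 1 + 1 + 1 = 8; strictly interior points = area - boundary/2 + 1 = 1034; answer 1034

1034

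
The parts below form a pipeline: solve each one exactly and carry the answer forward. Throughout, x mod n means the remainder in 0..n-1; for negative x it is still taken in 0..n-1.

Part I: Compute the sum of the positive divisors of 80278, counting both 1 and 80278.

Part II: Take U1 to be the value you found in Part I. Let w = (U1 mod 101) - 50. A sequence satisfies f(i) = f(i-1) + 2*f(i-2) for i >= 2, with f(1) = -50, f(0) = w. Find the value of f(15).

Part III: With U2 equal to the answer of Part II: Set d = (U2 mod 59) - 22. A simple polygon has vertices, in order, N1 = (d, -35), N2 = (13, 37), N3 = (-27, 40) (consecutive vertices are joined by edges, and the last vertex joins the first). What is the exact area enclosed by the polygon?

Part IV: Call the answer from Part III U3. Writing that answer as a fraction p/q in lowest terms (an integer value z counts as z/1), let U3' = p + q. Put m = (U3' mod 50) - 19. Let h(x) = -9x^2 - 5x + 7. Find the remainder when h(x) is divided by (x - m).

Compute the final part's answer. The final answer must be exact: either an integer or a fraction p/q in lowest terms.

Part I: 80278 = 2 * 11 * 41 * 89; sigma = (1 + 2) * (1 + 11) * (1 + 41) * (1 + 89) = 3 * 12 * 42 * 90 = 136080; answer 136080
Part II: U1 = 136080; w = -17; f(2) = 1*(-50) + 2*(-17) = -84; iterating: f(2)=-84, f(3)=-184, f(4)=-352, f(5)=-720, f(6)=-1424, f(7)=-2864, f(8)=-5712, f(9)=-11440, f(10)=-22864, f(11)=-45744, f(12)=-91472, f(13)=-182960, f(14)=-365904, f(15)=-731824; answer -731824
Part III: U2 = -731824; d = -10; cross terms: (-10*37 - 13*-35)=85, (13*40 - -27*37)=1519, (-27*-35 - -10*40)=1345; twice the area = |2949| = 2949; area = 2949/2; answer 2949/2
Part IV: U3 = 2949/2; threaded value p + q = 2951; m = -18; remainder = value at the root: -9*(-18)^2 - 5*(-18)^1 + 7 = (-2916) + (90) + (7) = -2819; answer -2819

-2819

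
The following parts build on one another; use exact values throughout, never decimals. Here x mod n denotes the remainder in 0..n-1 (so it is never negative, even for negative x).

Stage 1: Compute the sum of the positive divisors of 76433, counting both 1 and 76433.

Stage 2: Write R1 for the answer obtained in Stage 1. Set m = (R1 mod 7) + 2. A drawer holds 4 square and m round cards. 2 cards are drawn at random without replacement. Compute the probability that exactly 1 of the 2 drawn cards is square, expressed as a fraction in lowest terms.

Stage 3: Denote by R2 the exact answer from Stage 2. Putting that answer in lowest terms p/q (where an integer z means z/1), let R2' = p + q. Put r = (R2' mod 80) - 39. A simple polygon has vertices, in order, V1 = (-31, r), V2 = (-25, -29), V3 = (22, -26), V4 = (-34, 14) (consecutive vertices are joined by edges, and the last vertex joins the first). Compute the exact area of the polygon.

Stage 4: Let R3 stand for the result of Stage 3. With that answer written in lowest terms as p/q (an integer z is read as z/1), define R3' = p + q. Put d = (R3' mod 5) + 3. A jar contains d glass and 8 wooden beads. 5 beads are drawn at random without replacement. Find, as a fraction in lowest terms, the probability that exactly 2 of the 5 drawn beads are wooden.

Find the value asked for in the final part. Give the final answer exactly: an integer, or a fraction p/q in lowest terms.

Stage 1: 76433 = 7 * 61 * 179; sigma = (1 + 7) * (1 + 61) * (1 + 179) = 8 * 62 * 180 = 89280; answer 89280
Stage 2: R1 = 89280; m = 4; total draws C(8,2) = 28; favorable C(4,1)*C(4,1) = 16; P = 4/7; answer 4/7
Stage 3: R2 = 4/7; threaded value p + q = 11; r = -28; cross terms: (-31*-29 - -25*-28)=199, (-25*-26 - 22*-29)=1288, (22*14 - -34*-26)=-576, (-34*-28 - -31*14)=1386; twice the area = |2297| = 2297; area = 2297/2; answer 2297/2
Stage 4: R3 = 2297/2; threaded value p + q = 2299; d = 7; total draws C(15,5) = 3003; favorable C(8,2)*C(7,3) = 980; P = 140/429; answer 140/429

140/429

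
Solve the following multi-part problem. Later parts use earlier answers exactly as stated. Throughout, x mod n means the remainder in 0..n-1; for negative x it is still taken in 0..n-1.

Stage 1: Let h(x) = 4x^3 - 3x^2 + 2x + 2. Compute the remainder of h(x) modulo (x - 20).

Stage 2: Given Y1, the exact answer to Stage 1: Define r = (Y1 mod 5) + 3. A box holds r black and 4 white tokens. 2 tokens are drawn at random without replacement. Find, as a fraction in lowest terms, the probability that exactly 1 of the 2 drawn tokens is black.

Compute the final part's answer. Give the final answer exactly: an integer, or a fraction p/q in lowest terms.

5/9

Stage 1: remainder = value at the root: 4*(20)^3 - 3*(20)^2 + 2*(20)^1 + 2 = (32000) + (-1200) + (40) + (2) = 30842; answer 30842
Stage 2: Y1 = 30842; r = 5; total draws C(9,2) = 36; favorable C(5,1)*C(4,1) = 20; P = 5/9; answer 5/9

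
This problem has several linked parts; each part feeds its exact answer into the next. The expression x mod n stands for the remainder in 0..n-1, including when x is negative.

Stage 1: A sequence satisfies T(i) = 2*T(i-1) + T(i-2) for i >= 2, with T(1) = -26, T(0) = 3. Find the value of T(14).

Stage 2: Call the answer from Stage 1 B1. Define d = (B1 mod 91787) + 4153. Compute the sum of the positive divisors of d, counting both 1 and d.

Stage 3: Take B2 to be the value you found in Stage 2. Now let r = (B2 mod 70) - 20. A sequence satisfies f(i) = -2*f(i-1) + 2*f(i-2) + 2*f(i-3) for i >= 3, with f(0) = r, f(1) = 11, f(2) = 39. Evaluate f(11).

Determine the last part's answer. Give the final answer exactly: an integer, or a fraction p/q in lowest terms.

Stage 1: T(2) = 2*(-26) + 1*(3) = -49; iterating: T(2)=-49, T(3)=-124, T(4)=-297, T(5)=-718, T(6)=-1733, T(7)=-4184, T(8)=-10101, T(9)=-24386, T(10)=-58873, T(11)=-142132, T(12)=-343137, T(13)=-828406, T(14)=-1999949; answer -1999949
Stage 2: B1 = -1999949; d = 23518; 23518 = 2 * 11 * 1069; sigma = (1 + 2) * (1 + 11) * (1 + 1069) = 3 * 12 * 1070 = 38520; answer 38520
Stage 3: B2 = 38520; r = 0; f(3) = -2*(39) + 2*(11) + 2*(0) = -56; iterating: f(3)=-56, f(4)=212, f(5)=-458, f(6)=1228, f(7)=-2948, f(8)=7436, f(9)=-18312, f(10)=45600, f(11)=-112952; answer -112952

-112952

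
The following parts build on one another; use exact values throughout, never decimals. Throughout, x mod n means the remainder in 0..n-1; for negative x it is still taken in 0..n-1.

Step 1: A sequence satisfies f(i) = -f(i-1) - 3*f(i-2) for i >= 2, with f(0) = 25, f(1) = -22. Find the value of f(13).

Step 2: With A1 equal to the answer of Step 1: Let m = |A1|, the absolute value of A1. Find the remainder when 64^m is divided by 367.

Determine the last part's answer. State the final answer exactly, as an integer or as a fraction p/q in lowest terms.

209

Step 1: f(2) = -1*(-22) - 3*(25) = -53; iterating: f(2)=-53, f(3)=119, f(4)=40, f(5)=-397, f(6)=277, f(7)=914, f(8)=-1745, f(9)=-997, f(10)=6232, f(11)=-3241, f(12)=-15455, f(13)=25178; answer 25178
Step 2: A1 = 25178; m = 25178; squarings mod 367: 64^1=64, 64^2=59, 64^4=178, 64^8=122, 64^16=204, 64^32=145, 64^64=106, 64^128=226, 64^256=63, 64^512=299, 64^1024=220, 64^2048=323, 64^4096=101, 64^8192=292, 64^16384=120; 64^25178 = 64^2 * 64^8 * 64^16 * 64^64 * 64^512 * 64^8192 * 64^16384 = 209 (mod 367); answer 209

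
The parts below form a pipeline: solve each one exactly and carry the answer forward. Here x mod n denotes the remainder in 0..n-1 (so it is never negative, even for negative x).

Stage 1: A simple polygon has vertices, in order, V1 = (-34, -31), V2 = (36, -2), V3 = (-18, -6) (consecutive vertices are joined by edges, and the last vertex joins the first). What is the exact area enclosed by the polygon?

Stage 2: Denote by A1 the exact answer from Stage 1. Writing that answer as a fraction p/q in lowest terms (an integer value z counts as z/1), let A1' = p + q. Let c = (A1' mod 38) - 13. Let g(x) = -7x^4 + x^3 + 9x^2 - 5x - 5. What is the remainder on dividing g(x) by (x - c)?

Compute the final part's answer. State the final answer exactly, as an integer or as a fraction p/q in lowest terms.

-1942079

Stage 1: cross terms: (-34*-2 - 36*-31)=1184, (36*-6 - -18*-2)=-252, (-18*-31 - -34*-6)=354; twice the area = |1286| = 1286; area = 643; answer 643
Stage 2: A1 = 643; threaded value p + q = 644; c = 23; remainder = value at the root: -7*(23)^4 + 1*(23)^3 + 9*(23)^2 - 5*(23)^1 - 5 = (-1958887) + (12167) + (4761) + (-115) + (-5) = -1942079; answer -1942079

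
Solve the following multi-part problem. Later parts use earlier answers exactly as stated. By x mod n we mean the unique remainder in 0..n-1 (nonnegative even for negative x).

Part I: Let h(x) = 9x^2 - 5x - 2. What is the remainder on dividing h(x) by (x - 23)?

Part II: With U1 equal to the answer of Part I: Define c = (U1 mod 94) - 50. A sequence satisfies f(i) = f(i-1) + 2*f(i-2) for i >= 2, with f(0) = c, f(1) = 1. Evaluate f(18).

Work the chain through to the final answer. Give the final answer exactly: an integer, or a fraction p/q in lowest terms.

Part I: remainder = value at the root: 9*(23)^2 - 5*(23)^1 - 2 = (4761) + (-115) + (-2) = 4644; answer 4644
Part II: U1 = 4644; c = -12; f(2) = 1*(1) + 2*(-12) = -23; iterating: f(2)=-23, f(3)=-21, f(4)=-67, f(5)=-109, f(6)=-243, f(7)=-461, f(8)=-947, f(9)=-1869, f(10)=-3763, f(11)=-7501, f(12)=-15027, f(13)=-30029, f(14)=-60083, f(15)=-120141, f(16)=-240307, f(17)=-480589, f(18)=-961203; answer -961203

-961203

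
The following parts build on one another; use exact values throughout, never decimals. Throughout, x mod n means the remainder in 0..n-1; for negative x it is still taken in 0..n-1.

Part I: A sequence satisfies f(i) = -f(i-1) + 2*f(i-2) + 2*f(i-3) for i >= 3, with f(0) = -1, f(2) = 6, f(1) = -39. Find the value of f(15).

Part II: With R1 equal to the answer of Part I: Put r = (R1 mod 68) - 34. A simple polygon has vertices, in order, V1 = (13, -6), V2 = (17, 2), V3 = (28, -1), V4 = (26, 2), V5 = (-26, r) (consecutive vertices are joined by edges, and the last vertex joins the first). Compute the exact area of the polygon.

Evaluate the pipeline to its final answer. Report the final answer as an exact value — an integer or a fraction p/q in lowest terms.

475/2

Part I: f(3) = -1*(6) + 2*(-39) + 2*(-1) = -86; iterating: f(3)=-86, f(4)=20, f(5)=-180, f(6)=48, f(7)=-368, f(8)=104, f(9)=-744, f(10)=216, f(11)=-1496, f(12)=440, f(13)=-3000, f(14)=888, f(15)=-6008; answer -6008
Part II: R1 = -6008; r = 10; cross terms: (13*2 - 17*-6)=128, (17*-1 - 28*2)=-73, (28*2 - 26*-1)=82, (26*10 - -26*2)=312, (-26*-6 - 13*10)=26; twice the area = |475| = 475; area = 475/2; answer 475/2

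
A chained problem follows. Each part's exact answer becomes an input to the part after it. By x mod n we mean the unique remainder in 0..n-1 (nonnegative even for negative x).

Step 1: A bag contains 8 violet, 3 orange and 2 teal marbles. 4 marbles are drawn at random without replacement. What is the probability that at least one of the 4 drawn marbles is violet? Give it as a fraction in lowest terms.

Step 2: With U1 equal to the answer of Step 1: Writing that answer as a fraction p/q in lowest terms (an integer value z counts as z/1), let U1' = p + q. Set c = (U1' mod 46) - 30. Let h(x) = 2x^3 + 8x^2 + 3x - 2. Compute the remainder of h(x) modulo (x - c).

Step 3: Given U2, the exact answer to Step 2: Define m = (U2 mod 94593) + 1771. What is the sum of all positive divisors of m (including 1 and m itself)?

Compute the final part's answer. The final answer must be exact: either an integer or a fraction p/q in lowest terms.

Step 1: total draws C(13,4) = 715; complement C(5,4) = 5; favorable 715 - 5 = 710; P = 142/143; answer 142/143
Step 2: U1 = 142/143; threaded value p + q = 285; c = -21; remainder = value at the root: 2*(-21)^3 + 8*(-21)^2 + 3*(-21)^1 - 2 = (-18522) + (3528) + (-63) + (-2) = -15059; answer -15059
Step 3: U2 = -15059; m = 81305; 81305 = 5 * 7 * 23 * 101; sigma = (1 + 5) * (1 + 7) * (1 + 23) * (1 + 101) = 6 * 8 * 24 * 102 = 117504; answer 117504

117504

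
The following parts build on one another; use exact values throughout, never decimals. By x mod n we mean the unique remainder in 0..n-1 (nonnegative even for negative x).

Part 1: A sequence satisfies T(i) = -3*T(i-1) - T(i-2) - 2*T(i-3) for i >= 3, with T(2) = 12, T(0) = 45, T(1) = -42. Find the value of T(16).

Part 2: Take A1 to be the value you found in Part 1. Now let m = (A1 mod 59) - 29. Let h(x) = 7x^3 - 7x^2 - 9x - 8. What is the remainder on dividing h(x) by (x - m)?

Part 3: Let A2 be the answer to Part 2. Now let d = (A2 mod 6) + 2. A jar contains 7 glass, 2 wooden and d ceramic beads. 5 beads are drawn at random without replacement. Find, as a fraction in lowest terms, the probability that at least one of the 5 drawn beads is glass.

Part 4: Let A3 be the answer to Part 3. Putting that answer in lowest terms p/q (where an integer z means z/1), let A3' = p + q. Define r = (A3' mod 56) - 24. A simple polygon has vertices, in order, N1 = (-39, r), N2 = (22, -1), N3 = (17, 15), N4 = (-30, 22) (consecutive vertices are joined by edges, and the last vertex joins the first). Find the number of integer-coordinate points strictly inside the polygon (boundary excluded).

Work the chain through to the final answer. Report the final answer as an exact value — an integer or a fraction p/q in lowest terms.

Part 1: T(3) = -3*(12) - 1*(-42) - 2*(45) = -84; iterating: T(3)=-84, T(4)=324, T(5)=-912, T(6)=2580, T(7)=-7476, T(8)=21672, T(9)=-62700, T(10)=181380, T(11)=-524784, T(12)=1518372, T(13)=-4393092, T(14)=12710472, T(15)=-36775068, T(16)=106400916; answer 106400916
Part 2: A1 = 106400916; m = -8; remainder = value at the root: 7*(-8)^3 - 7*(-8)^2 - 9*(-8)^1 - 8 = (-3584) + (-448) + (72) + (-8) = -3968; answer -3968
Part 3: A2 = -3968; d = 6; total draws C(15,5) = 3003; complement C(8,5) = 56; favorable 3003 - 56 = 2947; P = 421/429; answer 421/429
Part 4: A3 = 421/429; threaded value p + q = 850; r = -14; cross terms: (-39*-1 - 22*-14)=347, (22*15 - 17*-1)=347, (17*22 - -30*15)=824, (-30*-14 - -39*22)=1278; twice the area = |2796| = 2796; area = 1398; boundary points = 1 + 1 + 1 + 9 = 12; strictly interior points = area - boundary/2 + 1 = 1393; answer 1393

1393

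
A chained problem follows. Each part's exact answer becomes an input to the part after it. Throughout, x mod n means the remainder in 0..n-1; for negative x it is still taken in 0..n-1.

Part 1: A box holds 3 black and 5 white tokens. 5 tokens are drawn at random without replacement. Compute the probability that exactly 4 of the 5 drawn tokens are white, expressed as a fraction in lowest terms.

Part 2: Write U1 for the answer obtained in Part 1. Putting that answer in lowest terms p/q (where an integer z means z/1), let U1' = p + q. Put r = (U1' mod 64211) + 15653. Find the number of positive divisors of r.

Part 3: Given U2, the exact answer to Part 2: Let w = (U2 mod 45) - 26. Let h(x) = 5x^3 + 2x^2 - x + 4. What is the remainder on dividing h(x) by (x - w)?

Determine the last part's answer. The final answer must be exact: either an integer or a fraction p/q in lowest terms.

Part 1: total draws C(8,5) = 56; favorable C(5,4)*C(3,1) = 15; P = 15/56; answer 15/56
Part 2: U1 = 15/56; threaded value p + q = 71; r = 15724; 15724 = 2^2 * 3931; number of divisors = (2+1) * (1+1) = 6; answer 6
Part 3: U2 = 6; w = -20; remainder = value at the root: 5*(-20)^3 + 2*(-20)^2 - 1*(-20)^1 + 4 = (-40000) + (800) + (20) + (4) = -39176; answer -39176

-39176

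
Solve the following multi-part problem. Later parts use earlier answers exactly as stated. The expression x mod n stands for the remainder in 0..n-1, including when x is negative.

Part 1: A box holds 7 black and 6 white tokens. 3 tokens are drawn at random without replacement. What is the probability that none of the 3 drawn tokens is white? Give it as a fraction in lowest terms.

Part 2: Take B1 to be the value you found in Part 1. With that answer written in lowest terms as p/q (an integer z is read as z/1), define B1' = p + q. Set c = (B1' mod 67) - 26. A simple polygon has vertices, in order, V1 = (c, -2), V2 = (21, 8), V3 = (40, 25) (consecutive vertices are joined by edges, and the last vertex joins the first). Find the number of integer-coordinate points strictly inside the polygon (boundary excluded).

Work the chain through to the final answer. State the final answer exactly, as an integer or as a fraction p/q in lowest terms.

145

Part 1: total draws C(13,3) = 286; favorable C(7,3) = 35; P = 35/286; answer 35/286
Part 2: B1 = 35/286; threaded value p + q = 321; c = 27; cross terms: (27*8 - 21*-2)=258, (21*25 - 40*8)=205, (40*-2 - 27*25)=-755; twice the area = |-292| = 292; area = 146; boundary points = 2 + 1 + 1 = 4; strictly interior points = area - boundary/2 + 1 = 145; answer 145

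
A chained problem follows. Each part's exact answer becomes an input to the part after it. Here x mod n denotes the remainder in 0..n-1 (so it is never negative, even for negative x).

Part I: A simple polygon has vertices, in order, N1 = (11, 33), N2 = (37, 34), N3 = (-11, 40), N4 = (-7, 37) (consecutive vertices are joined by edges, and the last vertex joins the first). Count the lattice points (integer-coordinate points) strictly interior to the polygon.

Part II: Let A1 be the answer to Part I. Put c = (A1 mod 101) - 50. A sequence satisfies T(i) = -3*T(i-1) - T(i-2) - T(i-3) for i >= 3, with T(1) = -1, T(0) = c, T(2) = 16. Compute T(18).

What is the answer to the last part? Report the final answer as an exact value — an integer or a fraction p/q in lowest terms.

43348312

Part I: cross terms: (11*34 - 37*33)=-847, (37*40 - -11*34)=1854, (-11*37 - -7*40)=-127, (-7*33 - 11*37)=-638; twice the area = |242| = 242; area = 121; boundary points = 1 + 6 + 1 + 2 = 10; strictly interior points = area - boundary/2 + 1 = 117; answer 117
Part II: A1 = 117; c = -34; T(3) = -3*(16) - 1*(-1) - 1*(-34) = -13; iterating: T(3)=-13, T(4)=24, T(5)=-75, T(6)=214, T(7)=-591, T(8)=1634, T(9)=-4525, T(10)=12532, T(11)=-34705, T(12)=96108, T(13)=-266151, T(14)=737050, T(15)=-2041107, T(16)=5652422, T(17)=-15653209, T(18)=43348312; answer 43348312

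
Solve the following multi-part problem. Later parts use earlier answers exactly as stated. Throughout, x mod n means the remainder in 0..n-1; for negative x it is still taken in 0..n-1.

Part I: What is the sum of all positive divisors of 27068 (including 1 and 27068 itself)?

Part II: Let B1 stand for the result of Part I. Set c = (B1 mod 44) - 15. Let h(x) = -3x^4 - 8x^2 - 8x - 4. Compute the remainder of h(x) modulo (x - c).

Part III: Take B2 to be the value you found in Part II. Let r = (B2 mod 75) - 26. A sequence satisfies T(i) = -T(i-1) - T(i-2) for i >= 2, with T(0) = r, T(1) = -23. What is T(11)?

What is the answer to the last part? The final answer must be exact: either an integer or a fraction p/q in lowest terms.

-7

Part I: 27068 = 2^2 * 67 * 101; sigma = (1 + 2 + 4) * (1 + 67) * (1 + 101) = 7 * 68 * 102 = 48552; answer 48552
Part II: B1 = 48552; c = 5; remainder = value at the root: -3*(5)^4 - 8*(5)^2 - 8*(5)^1 - 4 = (-1875) + (-200) + (-40) + (-4) = -2119; answer -2119
Part III: B2 = -2119; r = 30; T(2) = -1*(-23) - 1*(30) = -7; iterating: T(2)=-7, T(3)=30, T(4)=-23, T(5)=-7, T(6)=30, T(7)=-23, T(8)=-7, T(9)=30, T(10)=-23, T(11)=-7; answer -7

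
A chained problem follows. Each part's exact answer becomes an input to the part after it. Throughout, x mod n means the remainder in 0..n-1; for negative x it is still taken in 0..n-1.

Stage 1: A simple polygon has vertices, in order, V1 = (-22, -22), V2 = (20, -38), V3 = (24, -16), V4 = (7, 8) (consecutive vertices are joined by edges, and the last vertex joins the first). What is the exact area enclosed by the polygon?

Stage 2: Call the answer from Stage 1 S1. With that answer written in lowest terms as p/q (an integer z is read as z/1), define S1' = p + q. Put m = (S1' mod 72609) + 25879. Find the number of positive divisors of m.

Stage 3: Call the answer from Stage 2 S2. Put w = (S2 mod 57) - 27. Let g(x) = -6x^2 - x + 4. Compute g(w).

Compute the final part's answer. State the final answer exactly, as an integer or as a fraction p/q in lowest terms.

-3147

Stage 1: cross terms: (-22*-38 - 20*-22)=1276, (20*-16 - 24*-38)=592, (24*8 - 7*-16)=304, (7*-22 - -22*8)=22; twice the area = |2194| = 2194; area = 1097; answer 1097
Stage 2: S1 = 1097; threaded value p + q = 1098; m = 26977; 26977 = 53 * 509; number of divisors = (1+1) * (1+1) = 4; answer 4
Stage 3: S2 = 4; w = -23; -6*(-23)^2 - 1*(-23)^1 + 4 = (-3174) + (23) + (4) = -3147; answer -3147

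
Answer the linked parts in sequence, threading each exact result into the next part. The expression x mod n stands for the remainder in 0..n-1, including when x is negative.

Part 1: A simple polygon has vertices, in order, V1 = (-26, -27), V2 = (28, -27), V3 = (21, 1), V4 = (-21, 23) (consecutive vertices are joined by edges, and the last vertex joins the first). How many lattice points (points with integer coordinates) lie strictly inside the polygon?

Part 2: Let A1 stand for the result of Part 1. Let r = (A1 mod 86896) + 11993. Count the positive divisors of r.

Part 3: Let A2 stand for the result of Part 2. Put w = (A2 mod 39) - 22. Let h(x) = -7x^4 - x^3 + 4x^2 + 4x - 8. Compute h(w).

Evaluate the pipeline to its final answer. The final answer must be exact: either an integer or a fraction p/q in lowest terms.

-265448

Part 1: cross terms: (-26*-27 - 28*-27)=1458, (28*1 - 21*-27)=595, (21*23 - -21*1)=504, (-21*-27 - -26*23)=1165; twice the area = |3722| = 3722; area = 1861; boundary points = 54 + 7 + 2 + 5 = 68; strictly interior points = area - boundary/2 + 1 = 1828; answer 1828
Part 2: A1 = 1828; r = 13821; 13821 = 3 * 17 * 271; number of divisors = (1+1) * (1+1) * (1+1) = 8; answer 8
Part 3: A2 = 8; w = -14; -7*(-14)^4 - 1*(-14)^3 + 4*(-14)^2 + 4*(-14)^1 - 8 = (-268912) + (2744) + (784) + (-56) + (-8) = -265448; answer -265448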